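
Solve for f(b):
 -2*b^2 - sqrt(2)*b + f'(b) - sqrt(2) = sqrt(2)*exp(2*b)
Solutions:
 f(b) = C1 + 2*b^3/3 + sqrt(2)*b^2/2 + sqrt(2)*b + sqrt(2)*exp(2*b)/2


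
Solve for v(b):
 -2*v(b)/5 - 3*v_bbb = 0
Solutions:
 v(b) = C3*exp(-15^(2/3)*2^(1/3)*b/15) + (C1*sin(2^(1/3)*3^(1/6)*5^(2/3)*b/10) + C2*cos(2^(1/3)*3^(1/6)*5^(2/3)*b/10))*exp(15^(2/3)*2^(1/3)*b/30)


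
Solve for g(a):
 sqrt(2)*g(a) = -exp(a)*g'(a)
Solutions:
 g(a) = C1*exp(sqrt(2)*exp(-a))


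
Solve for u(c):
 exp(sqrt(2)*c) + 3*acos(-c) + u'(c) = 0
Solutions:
 u(c) = C1 - 3*c*acos(-c) - 3*sqrt(1 - c^2) - sqrt(2)*exp(sqrt(2)*c)/2


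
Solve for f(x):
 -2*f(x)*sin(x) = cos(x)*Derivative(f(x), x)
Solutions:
 f(x) = C1*cos(x)^2


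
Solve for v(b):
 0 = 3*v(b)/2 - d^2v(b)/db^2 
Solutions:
 v(b) = C1*exp(-sqrt(6)*b/2) + C2*exp(sqrt(6)*b/2)


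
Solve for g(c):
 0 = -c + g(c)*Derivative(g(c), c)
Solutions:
 g(c) = -sqrt(C1 + c^2)
 g(c) = sqrt(C1 + c^2)


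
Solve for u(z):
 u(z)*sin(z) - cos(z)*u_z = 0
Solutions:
 u(z) = C1/cos(z)


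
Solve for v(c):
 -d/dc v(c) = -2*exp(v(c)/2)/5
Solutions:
 v(c) = 2*log(-1/(C1 + 2*c)) + 2*log(10)


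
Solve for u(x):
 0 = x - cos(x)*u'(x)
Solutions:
 u(x) = C1 + Integral(x/cos(x), x)


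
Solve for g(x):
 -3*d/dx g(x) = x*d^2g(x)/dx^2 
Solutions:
 g(x) = C1 + C2/x^2


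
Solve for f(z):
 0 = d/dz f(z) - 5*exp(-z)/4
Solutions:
 f(z) = C1 - 5*exp(-z)/4


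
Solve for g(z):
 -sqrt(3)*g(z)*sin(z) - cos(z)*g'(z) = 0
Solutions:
 g(z) = C1*cos(z)^(sqrt(3))


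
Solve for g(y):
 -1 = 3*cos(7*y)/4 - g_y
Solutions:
 g(y) = C1 + y + 3*sin(7*y)/28


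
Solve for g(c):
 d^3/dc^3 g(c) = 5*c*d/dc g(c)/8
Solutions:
 g(c) = C1 + Integral(C2*airyai(5^(1/3)*c/2) + C3*airybi(5^(1/3)*c/2), c)


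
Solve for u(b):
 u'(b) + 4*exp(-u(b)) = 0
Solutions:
 u(b) = log(C1 - 4*b)


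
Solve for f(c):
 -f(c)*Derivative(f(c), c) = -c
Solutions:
 f(c) = -sqrt(C1 + c^2)
 f(c) = sqrt(C1 + c^2)


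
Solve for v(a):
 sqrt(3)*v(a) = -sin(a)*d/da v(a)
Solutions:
 v(a) = C1*(cos(a) + 1)^(sqrt(3)/2)/(cos(a) - 1)^(sqrt(3)/2)


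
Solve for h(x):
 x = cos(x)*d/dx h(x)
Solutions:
 h(x) = C1 + Integral(x/cos(x), x)


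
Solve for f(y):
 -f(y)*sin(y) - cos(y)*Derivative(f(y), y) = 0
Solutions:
 f(y) = C1*cos(y)


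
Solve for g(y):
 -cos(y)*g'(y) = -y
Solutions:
 g(y) = C1 + Integral(y/cos(y), y)


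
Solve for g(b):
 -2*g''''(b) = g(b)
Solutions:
 g(b) = (C1*sin(2^(1/4)*b/2) + C2*cos(2^(1/4)*b/2))*exp(-2^(1/4)*b/2) + (C3*sin(2^(1/4)*b/2) + C4*cos(2^(1/4)*b/2))*exp(2^(1/4)*b/2)


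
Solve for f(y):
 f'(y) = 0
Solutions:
 f(y) = C1


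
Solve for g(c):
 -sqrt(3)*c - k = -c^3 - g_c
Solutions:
 g(c) = C1 - c^4/4 + sqrt(3)*c^2/2 + c*k


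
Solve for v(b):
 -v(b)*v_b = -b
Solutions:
 v(b) = -sqrt(C1 + b^2)
 v(b) = sqrt(C1 + b^2)


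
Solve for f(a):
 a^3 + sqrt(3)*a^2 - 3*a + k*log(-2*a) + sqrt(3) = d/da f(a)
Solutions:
 f(a) = C1 + a^4/4 + sqrt(3)*a^3/3 - 3*a^2/2 + a*k*log(-a) + a*(-k + k*log(2) + sqrt(3))


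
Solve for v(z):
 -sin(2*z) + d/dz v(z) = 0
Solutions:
 v(z) = C1 - cos(2*z)/2


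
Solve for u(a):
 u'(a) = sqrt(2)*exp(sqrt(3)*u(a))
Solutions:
 u(a) = sqrt(3)*(2*log(-1/(C1 + sqrt(2)*a)) - log(3))/6


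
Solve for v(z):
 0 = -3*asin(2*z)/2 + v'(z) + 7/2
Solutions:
 v(z) = C1 + 3*z*asin(2*z)/2 - 7*z/2 + 3*sqrt(1 - 4*z^2)/4


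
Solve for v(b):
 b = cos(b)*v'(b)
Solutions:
 v(b) = C1 + Integral(b/cos(b), b)


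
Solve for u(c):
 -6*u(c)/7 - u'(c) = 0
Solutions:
 u(c) = C1*exp(-6*c/7)


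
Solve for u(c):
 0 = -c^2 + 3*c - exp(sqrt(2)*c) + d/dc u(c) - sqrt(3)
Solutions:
 u(c) = C1 + c^3/3 - 3*c^2/2 + sqrt(3)*c + sqrt(2)*exp(sqrt(2)*c)/2


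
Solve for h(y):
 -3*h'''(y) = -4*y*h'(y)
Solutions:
 h(y) = C1 + Integral(C2*airyai(6^(2/3)*y/3) + C3*airybi(6^(2/3)*y/3), y)


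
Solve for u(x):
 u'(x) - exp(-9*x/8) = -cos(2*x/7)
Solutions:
 u(x) = C1 - 7*sin(2*x/7)/2 - 8*exp(-9*x/8)/9


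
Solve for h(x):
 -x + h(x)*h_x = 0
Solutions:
 h(x) = -sqrt(C1 + x^2)
 h(x) = sqrt(C1 + x^2)


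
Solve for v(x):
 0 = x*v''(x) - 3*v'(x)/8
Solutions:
 v(x) = C1 + C2*x^(11/8)


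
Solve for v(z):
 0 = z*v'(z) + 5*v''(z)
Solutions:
 v(z) = C1 + C2*erf(sqrt(10)*z/10)


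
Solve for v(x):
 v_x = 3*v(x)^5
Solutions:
 v(x) = -(-1/(C1 + 12*x))^(1/4)
 v(x) = (-1/(C1 + 12*x))^(1/4)
 v(x) = -I*(-1/(C1 + 12*x))^(1/4)
 v(x) = I*(-1/(C1 + 12*x))^(1/4)


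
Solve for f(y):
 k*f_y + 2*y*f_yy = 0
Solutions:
 f(y) = C1 + y^(1 - re(k)/2)*(C2*sin(log(y)*Abs(im(k))/2) + C3*cos(log(y)*im(k)/2))


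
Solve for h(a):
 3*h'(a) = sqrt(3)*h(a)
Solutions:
 h(a) = C1*exp(sqrt(3)*a/3)


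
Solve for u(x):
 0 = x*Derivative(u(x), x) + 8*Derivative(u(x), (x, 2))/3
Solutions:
 u(x) = C1 + C2*erf(sqrt(3)*x/4)


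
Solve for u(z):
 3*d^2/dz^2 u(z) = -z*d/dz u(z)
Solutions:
 u(z) = C1 + C2*erf(sqrt(6)*z/6)


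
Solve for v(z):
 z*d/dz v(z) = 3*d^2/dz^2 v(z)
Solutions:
 v(z) = C1 + C2*erfi(sqrt(6)*z/6)


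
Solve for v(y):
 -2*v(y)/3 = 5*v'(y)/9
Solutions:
 v(y) = C1*exp(-6*y/5)


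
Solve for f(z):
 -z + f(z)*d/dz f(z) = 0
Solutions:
 f(z) = -sqrt(C1 + z^2)
 f(z) = sqrt(C1 + z^2)


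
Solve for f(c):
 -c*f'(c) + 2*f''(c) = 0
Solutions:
 f(c) = C1 + C2*erfi(c/2)


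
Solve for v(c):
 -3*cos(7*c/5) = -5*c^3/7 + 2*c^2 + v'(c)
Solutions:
 v(c) = C1 + 5*c^4/28 - 2*c^3/3 - 15*sin(7*c/5)/7


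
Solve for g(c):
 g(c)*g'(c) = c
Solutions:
 g(c) = -sqrt(C1 + c^2)
 g(c) = sqrt(C1 + c^2)


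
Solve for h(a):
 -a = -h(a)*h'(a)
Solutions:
 h(a) = -sqrt(C1 + a^2)
 h(a) = sqrt(C1 + a^2)


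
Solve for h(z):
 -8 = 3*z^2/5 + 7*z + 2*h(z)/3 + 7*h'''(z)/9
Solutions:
 h(z) = C3*exp(-6^(1/3)*7^(2/3)*z/7) - 9*z^2/10 - 21*z/2 + (C1*sin(2^(1/3)*3^(5/6)*7^(2/3)*z/14) + C2*cos(2^(1/3)*3^(5/6)*7^(2/3)*z/14))*exp(6^(1/3)*7^(2/3)*z/14) - 12


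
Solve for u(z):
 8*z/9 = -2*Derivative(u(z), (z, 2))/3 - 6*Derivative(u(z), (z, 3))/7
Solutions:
 u(z) = C1 + C2*z + C3*exp(-7*z/9) - 2*z^3/9 + 6*z^2/7


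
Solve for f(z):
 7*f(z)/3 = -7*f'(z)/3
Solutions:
 f(z) = C1*exp(-z)


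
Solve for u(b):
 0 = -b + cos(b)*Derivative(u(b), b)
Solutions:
 u(b) = C1 + Integral(b/cos(b), b)


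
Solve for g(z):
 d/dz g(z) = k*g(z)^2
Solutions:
 g(z) = -1/(C1 + k*z)


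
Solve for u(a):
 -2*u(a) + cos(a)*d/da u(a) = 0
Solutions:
 u(a) = C1*(sin(a) + 1)/(sin(a) - 1)


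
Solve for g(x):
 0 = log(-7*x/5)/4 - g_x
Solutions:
 g(x) = C1 + x*log(-x)/4 + x*(-log(5) - 1 + log(7))/4


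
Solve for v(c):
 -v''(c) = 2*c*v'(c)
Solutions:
 v(c) = C1 + C2*erf(c)


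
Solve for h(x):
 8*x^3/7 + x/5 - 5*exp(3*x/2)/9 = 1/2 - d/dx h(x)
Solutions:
 h(x) = C1 - 2*x^4/7 - x^2/10 + x/2 + 10*exp(3*x/2)/27


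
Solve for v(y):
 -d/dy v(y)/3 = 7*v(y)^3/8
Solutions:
 v(y) = -2*sqrt(-1/(C1 - 21*y))
 v(y) = 2*sqrt(-1/(C1 - 21*y))


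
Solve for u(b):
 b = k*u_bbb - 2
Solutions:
 u(b) = C1 + C2*b + C3*b^2 + b^4/(24*k) + b^3/(3*k)


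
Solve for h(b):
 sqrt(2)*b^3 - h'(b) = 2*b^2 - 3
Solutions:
 h(b) = C1 + sqrt(2)*b^4/4 - 2*b^3/3 + 3*b


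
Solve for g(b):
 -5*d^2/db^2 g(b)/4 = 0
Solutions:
 g(b) = C1 + C2*b


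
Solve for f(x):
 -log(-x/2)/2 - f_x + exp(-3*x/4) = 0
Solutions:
 f(x) = C1 - x*log(-x)/2 + x*(log(2) + 1)/2 - 4*exp(-3*x/4)/3


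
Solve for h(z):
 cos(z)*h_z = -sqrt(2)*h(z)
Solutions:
 h(z) = C1*(sin(z) - 1)^(sqrt(2)/2)/(sin(z) + 1)^(sqrt(2)/2)


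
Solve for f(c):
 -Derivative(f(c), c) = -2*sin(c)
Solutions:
 f(c) = C1 - 2*cos(c)


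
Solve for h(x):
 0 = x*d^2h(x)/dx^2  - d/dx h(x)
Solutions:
 h(x) = C1 + C2*x^2


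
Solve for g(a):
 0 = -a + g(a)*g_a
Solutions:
 g(a) = -sqrt(C1 + a^2)
 g(a) = sqrt(C1 + a^2)


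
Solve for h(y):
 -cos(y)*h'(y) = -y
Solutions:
 h(y) = C1 + Integral(y/cos(y), y)


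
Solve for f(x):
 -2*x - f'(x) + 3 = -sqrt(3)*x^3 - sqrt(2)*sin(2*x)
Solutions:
 f(x) = C1 + sqrt(3)*x^4/4 - x^2 + 3*x - sqrt(2)*cos(2*x)/2


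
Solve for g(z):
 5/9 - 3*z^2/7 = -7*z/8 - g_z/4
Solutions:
 g(z) = C1 + 4*z^3/7 - 7*z^2/4 - 20*z/9


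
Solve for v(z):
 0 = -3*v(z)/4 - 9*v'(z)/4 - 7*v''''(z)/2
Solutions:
 v(z) = (C1/sqrt(exp(sqrt(2)*7^(2/3)*z*sqrt(-(sqrt(2977) + 81)^(1/3) - 8*7^(1/3)/(sqrt(2977) + 81)^(1/3) + 18*sqrt(2)/sqrt(8*7^(1/3)/(sqrt(2977) + 81)^(1/3) + (sqrt(2977) + 81)^(1/3)))/14)) + C2*sqrt(exp(sqrt(2)*7^(2/3)*z*sqrt(-(sqrt(2977) + 81)^(1/3) - 8*7^(1/3)/(sqrt(2977) + 81)^(1/3) + 18*sqrt(2)/sqrt(8*7^(1/3)/(sqrt(2977) + 81)^(1/3) + (sqrt(2977) + 81)^(1/3)))/14)))*exp(-sqrt(2)*7^(2/3)*z*sqrt(8*7^(1/3)/(sqrt(2977) + 81)^(1/3) + (sqrt(2977) + 81)^(1/3))/28) + (C3*sin(sqrt(2)*7^(2/3)*z*sqrt(8*7^(1/3)/(sqrt(2977) + 81)^(1/3) + (sqrt(2977) + 81)^(1/3) + 18*sqrt(2)/sqrt(8*7^(1/3)/(sqrt(2977) + 81)^(1/3) + (sqrt(2977) + 81)^(1/3)))/28) + C4*cos(sqrt(2)*7^(2/3)*z*sqrt(8*7^(1/3)/(sqrt(2977) + 81)^(1/3) + (sqrt(2977) + 81)^(1/3) + 18*sqrt(2)/sqrt(8*7^(1/3)/(sqrt(2977) + 81)^(1/3) + (sqrt(2977) + 81)^(1/3)))/28))*exp(sqrt(2)*7^(2/3)*z*sqrt(8*7^(1/3)/(sqrt(2977) + 81)^(1/3) + (sqrt(2977) + 81)^(1/3))/28)


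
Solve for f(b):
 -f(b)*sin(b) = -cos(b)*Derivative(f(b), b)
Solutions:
 f(b) = C1/cos(b)


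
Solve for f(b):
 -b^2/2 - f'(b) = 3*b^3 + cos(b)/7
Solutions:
 f(b) = C1 - 3*b^4/4 - b^3/6 - sin(b)/7


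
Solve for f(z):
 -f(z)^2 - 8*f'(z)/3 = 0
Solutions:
 f(z) = 8/(C1 + 3*z)


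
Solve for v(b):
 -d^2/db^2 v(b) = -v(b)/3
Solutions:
 v(b) = C1*exp(-sqrt(3)*b/3) + C2*exp(sqrt(3)*b/3)


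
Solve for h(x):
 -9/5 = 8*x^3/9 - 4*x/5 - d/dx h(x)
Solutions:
 h(x) = C1 + 2*x^4/9 - 2*x^2/5 + 9*x/5


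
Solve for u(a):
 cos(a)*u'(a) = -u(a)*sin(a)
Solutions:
 u(a) = C1*cos(a)


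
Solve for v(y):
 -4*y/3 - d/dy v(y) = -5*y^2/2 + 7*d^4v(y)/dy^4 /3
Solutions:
 v(y) = C1 + C4*exp(-3^(1/3)*7^(2/3)*y/7) + 5*y^3/6 - 2*y^2/3 + (C2*sin(3^(5/6)*7^(2/3)*y/14) + C3*cos(3^(5/6)*7^(2/3)*y/14))*exp(3^(1/3)*7^(2/3)*y/14)


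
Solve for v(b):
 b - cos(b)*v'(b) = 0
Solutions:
 v(b) = C1 + Integral(b/cos(b), b)


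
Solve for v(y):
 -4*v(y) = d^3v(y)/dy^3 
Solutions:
 v(y) = C3*exp(-2^(2/3)*y) + (C1*sin(2^(2/3)*sqrt(3)*y/2) + C2*cos(2^(2/3)*sqrt(3)*y/2))*exp(2^(2/3)*y/2)


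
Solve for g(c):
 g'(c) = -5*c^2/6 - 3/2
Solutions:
 g(c) = C1 - 5*c^3/18 - 3*c/2


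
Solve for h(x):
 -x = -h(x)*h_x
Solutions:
 h(x) = -sqrt(C1 + x^2)
 h(x) = sqrt(C1 + x^2)


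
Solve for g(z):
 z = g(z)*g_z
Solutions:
 g(z) = -sqrt(C1 + z^2)
 g(z) = sqrt(C1 + z^2)


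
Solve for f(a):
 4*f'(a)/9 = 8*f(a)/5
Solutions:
 f(a) = C1*exp(18*a/5)


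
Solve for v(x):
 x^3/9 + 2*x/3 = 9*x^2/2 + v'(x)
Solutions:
 v(x) = C1 + x^4/36 - 3*x^3/2 + x^2/3


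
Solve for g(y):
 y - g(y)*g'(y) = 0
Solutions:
 g(y) = -sqrt(C1 + y^2)
 g(y) = sqrt(C1 + y^2)


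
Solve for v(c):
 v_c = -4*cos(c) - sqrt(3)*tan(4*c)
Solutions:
 v(c) = C1 + sqrt(3)*log(cos(4*c))/4 - 4*sin(c)


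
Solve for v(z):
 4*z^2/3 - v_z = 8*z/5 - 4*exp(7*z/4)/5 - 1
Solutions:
 v(z) = C1 + 4*z^3/9 - 4*z^2/5 + z + 16*exp(7*z/4)/35


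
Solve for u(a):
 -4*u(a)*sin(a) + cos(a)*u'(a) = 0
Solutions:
 u(a) = C1/cos(a)^4


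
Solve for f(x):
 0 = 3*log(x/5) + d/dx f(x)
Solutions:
 f(x) = C1 - 3*x*log(x) + 3*x + x*log(125)


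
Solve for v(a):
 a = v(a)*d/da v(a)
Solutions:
 v(a) = -sqrt(C1 + a^2)
 v(a) = sqrt(C1 + a^2)


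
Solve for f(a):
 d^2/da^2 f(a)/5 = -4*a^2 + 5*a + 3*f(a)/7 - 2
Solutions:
 f(a) = C1*exp(-sqrt(105)*a/7) + C2*exp(sqrt(105)*a/7) + 28*a^2/3 - 35*a/3 + 602/45


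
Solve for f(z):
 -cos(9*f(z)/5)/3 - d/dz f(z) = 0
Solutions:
 z/3 - 5*log(sin(9*f(z)/5) - 1)/18 + 5*log(sin(9*f(z)/5) + 1)/18 = C1


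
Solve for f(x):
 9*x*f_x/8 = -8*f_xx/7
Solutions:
 f(x) = C1 + C2*erf(3*sqrt(14)*x/16)


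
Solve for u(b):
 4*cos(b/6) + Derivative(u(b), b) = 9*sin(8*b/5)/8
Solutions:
 u(b) = C1 - 24*sin(b/6) - 45*cos(8*b/5)/64


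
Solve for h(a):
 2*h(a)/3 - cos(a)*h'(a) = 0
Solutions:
 h(a) = C1*(sin(a) + 1)^(1/3)/(sin(a) - 1)^(1/3)


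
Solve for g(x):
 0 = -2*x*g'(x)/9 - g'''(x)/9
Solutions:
 g(x) = C1 + Integral(C2*airyai(-2^(1/3)*x) + C3*airybi(-2^(1/3)*x), x)


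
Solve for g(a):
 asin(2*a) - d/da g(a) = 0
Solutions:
 g(a) = C1 + a*asin(2*a) + sqrt(1 - 4*a^2)/2


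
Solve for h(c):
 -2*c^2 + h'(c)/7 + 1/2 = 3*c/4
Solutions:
 h(c) = C1 + 14*c^3/3 + 21*c^2/8 - 7*c/2


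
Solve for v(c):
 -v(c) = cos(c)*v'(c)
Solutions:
 v(c) = C1*sqrt(sin(c) - 1)/sqrt(sin(c) + 1)


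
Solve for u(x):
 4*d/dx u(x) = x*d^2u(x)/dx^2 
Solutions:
 u(x) = C1 + C2*x^5


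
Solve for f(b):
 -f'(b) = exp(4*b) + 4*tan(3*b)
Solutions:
 f(b) = C1 - exp(4*b)/4 + 4*log(cos(3*b))/3


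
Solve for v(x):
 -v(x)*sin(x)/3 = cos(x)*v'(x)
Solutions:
 v(x) = C1*cos(x)^(1/3)


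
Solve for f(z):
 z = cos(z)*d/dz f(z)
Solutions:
 f(z) = C1 + Integral(z/cos(z), z)


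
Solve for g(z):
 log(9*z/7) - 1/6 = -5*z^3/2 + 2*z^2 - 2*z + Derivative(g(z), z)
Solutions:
 g(z) = C1 + 5*z^4/8 - 2*z^3/3 + z^2 + z*log(z) - 7*z/6 + z*log(9/7)


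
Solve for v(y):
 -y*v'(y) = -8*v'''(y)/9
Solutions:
 v(y) = C1 + Integral(C2*airyai(3^(2/3)*y/2) + C3*airybi(3^(2/3)*y/2), y)


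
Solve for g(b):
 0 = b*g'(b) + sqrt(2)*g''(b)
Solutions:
 g(b) = C1 + C2*erf(2^(1/4)*b/2)


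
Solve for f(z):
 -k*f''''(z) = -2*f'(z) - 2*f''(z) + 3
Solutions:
 f(z) = C1 + C2*exp(z*(3^(1/3)*(sqrt(3)*sqrt((27 - 8/k)/k^2) - 9/k)^(1/3)/6 - 3^(5/6)*I*(sqrt(3)*sqrt((27 - 8/k)/k^2) - 9/k)^(1/3)/6 - 4/(k*(-3^(1/3) + 3^(5/6)*I)*(sqrt(3)*sqrt((27 - 8/k)/k^2) - 9/k)^(1/3)))) + C3*exp(z*(3^(1/3)*(sqrt(3)*sqrt((27 - 8/k)/k^2) - 9/k)^(1/3)/6 + 3^(5/6)*I*(sqrt(3)*sqrt((27 - 8/k)/k^2) - 9/k)^(1/3)/6 + 4/(k*(3^(1/3) + 3^(5/6)*I)*(sqrt(3)*sqrt((27 - 8/k)/k^2) - 9/k)^(1/3)))) + C4*exp(-3^(1/3)*z*((sqrt(3)*sqrt((27 - 8/k)/k^2) - 9/k)^(1/3) + 2*3^(1/3)/(k*(sqrt(3)*sqrt((27 - 8/k)/k^2) - 9/k)^(1/3)))/3) + 3*z/2


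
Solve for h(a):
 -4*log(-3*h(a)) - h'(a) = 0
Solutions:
 Integral(1/(log(-_y) + log(3)), (_y, h(a)))/4 = C1 - a


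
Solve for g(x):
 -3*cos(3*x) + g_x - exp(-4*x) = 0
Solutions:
 g(x) = C1 + sin(3*x) - exp(-4*x)/4


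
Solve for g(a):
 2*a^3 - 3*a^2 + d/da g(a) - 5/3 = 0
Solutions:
 g(a) = C1 - a^4/2 + a^3 + 5*a/3


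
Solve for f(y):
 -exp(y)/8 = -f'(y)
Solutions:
 f(y) = C1 + exp(y)/8


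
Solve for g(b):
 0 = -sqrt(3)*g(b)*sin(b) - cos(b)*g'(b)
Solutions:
 g(b) = C1*cos(b)^(sqrt(3))


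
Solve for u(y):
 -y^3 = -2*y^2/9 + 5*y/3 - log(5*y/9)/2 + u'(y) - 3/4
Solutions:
 u(y) = C1 - y^4/4 + 2*y^3/27 - 5*y^2/6 + y*log(y)/2 + y*log(sqrt(5)/3) + y/4


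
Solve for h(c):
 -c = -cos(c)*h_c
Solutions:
 h(c) = C1 + Integral(c/cos(c), c)


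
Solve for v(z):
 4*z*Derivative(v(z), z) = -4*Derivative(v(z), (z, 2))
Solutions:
 v(z) = C1 + C2*erf(sqrt(2)*z/2)


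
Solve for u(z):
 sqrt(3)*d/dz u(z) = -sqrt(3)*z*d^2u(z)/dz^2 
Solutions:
 u(z) = C1 + C2*log(z)


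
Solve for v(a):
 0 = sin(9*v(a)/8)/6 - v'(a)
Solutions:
 -a/6 + 4*log(cos(9*v(a)/8) - 1)/9 - 4*log(cos(9*v(a)/8) + 1)/9 = C1


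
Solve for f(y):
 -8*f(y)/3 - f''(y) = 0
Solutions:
 f(y) = C1*sin(2*sqrt(6)*y/3) + C2*cos(2*sqrt(6)*y/3)


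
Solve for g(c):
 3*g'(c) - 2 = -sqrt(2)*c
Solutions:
 g(c) = C1 - sqrt(2)*c^2/6 + 2*c/3


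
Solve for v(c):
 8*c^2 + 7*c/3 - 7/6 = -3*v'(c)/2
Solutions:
 v(c) = C1 - 16*c^3/9 - 7*c^2/9 + 7*c/9


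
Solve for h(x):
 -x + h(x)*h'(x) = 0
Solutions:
 h(x) = -sqrt(C1 + x^2)
 h(x) = sqrt(C1 + x^2)


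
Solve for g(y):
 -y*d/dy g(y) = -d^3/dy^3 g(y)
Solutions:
 g(y) = C1 + Integral(C2*airyai(y) + C3*airybi(y), y)


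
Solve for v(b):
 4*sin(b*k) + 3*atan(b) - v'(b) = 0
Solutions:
 v(b) = C1 + 3*b*atan(b) + 4*Piecewise((-cos(b*k)/k, Ne(k, 0)), (0, True)) - 3*log(b^2 + 1)/2


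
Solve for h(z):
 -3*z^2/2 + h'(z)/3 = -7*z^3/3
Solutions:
 h(z) = C1 - 7*z^4/4 + 3*z^3/2


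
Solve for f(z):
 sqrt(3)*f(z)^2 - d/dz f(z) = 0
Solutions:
 f(z) = -1/(C1 + sqrt(3)*z)


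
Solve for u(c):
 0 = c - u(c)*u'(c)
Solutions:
 u(c) = -sqrt(C1 + c^2)
 u(c) = sqrt(C1 + c^2)


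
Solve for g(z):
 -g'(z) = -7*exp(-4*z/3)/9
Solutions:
 g(z) = C1 - 7*exp(-4*z/3)/12


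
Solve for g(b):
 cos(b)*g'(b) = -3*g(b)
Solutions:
 g(b) = C1*(sin(b) - 1)^(3/2)/(sin(b) + 1)^(3/2)


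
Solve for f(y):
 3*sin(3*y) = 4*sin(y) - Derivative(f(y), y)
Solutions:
 f(y) = C1 - 4*cos(y) + cos(3*y)


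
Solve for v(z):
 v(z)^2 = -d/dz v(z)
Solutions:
 v(z) = 1/(C1 + z)


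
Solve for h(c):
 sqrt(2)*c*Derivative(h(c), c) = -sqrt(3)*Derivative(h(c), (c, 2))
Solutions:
 h(c) = C1 + C2*erf(6^(3/4)*c/6)


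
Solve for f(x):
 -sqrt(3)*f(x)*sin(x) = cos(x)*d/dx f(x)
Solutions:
 f(x) = C1*cos(x)^(sqrt(3))


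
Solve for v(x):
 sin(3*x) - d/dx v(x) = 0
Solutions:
 v(x) = C1 - cos(3*x)/3


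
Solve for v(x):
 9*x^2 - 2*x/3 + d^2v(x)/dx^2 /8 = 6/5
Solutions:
 v(x) = C1 + C2*x - 6*x^4 + 8*x^3/9 + 24*x^2/5


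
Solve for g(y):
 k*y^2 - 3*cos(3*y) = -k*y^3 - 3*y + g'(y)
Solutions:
 g(y) = C1 + k*y^4/4 + k*y^3/3 + 3*y^2/2 - sin(3*y)


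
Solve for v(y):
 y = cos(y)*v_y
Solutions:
 v(y) = C1 + Integral(y/cos(y), y)


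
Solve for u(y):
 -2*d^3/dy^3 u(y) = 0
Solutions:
 u(y) = C1 + C2*y + C3*y^2


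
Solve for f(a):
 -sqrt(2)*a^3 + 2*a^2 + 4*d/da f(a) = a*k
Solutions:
 f(a) = C1 + sqrt(2)*a^4/16 - a^3/6 + a^2*k/8


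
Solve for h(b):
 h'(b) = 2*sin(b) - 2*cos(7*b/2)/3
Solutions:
 h(b) = C1 - 4*sin(7*b/2)/21 - 2*cos(b)


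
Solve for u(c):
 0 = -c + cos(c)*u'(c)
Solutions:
 u(c) = C1 + Integral(c/cos(c), c)


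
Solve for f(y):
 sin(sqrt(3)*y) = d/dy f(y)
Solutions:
 f(y) = C1 - sqrt(3)*cos(sqrt(3)*y)/3


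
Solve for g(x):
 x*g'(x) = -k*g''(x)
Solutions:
 g(x) = C1 + C2*sqrt(k)*erf(sqrt(2)*x*sqrt(1/k)/2)


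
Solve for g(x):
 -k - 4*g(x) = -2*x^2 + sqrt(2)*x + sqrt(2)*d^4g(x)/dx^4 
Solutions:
 g(x) = -k/4 + x^2/2 - sqrt(2)*x/4 + (C1*sin(2^(7/8)*x/2) + C2*cos(2^(7/8)*x/2))*exp(-2^(7/8)*x/2) + (C3*sin(2^(7/8)*x/2) + C4*cos(2^(7/8)*x/2))*exp(2^(7/8)*x/2)


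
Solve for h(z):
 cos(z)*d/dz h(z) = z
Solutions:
 h(z) = C1 + Integral(z/cos(z), z)


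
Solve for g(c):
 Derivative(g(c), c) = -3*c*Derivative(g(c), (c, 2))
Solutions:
 g(c) = C1 + C2*c^(2/3)


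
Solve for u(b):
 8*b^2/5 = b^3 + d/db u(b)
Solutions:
 u(b) = C1 - b^4/4 + 8*b^3/15


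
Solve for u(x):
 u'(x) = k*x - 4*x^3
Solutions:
 u(x) = C1 + k*x^2/2 - x^4


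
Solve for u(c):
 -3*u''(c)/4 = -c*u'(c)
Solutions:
 u(c) = C1 + C2*erfi(sqrt(6)*c/3)


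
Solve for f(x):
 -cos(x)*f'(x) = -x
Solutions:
 f(x) = C1 + Integral(x/cos(x), x)


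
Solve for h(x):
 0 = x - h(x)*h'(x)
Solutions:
 h(x) = -sqrt(C1 + x^2)
 h(x) = sqrt(C1 + x^2)


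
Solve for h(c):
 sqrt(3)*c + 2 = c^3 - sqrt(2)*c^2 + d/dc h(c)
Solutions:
 h(c) = C1 - c^4/4 + sqrt(2)*c^3/3 + sqrt(3)*c^2/2 + 2*c


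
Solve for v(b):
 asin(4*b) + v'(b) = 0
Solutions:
 v(b) = C1 - b*asin(4*b) - sqrt(1 - 16*b^2)/4


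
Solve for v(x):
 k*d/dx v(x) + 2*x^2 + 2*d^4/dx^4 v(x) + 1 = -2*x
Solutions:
 v(x) = C1 + C2*exp(2^(2/3)*x*(-k)^(1/3)/2) + C3*exp(2^(2/3)*x*(-k)^(1/3)*(-1 + sqrt(3)*I)/4) + C4*exp(-2^(2/3)*x*(-k)^(1/3)*(1 + sqrt(3)*I)/4) - 2*x^3/(3*k) - x^2/k - x/k


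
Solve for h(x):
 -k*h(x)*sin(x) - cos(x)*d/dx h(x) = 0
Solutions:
 h(x) = C1*exp(k*log(cos(x)))


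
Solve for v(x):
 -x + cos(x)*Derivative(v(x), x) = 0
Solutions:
 v(x) = C1 + Integral(x/cos(x), x)


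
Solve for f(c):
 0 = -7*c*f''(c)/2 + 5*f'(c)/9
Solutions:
 f(c) = C1 + C2*c^(73/63)


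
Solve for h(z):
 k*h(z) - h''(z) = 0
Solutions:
 h(z) = C1*exp(-sqrt(k)*z) + C2*exp(sqrt(k)*z)


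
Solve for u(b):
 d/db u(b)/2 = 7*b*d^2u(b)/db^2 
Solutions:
 u(b) = C1 + C2*b^(15/14)


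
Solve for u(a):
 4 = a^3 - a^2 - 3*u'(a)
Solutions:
 u(a) = C1 + a^4/12 - a^3/9 - 4*a/3


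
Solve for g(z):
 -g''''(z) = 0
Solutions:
 g(z) = C1 + C2*z + C3*z^2 + C4*z^3


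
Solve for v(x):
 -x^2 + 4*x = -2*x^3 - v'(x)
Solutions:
 v(x) = C1 - x^4/2 + x^3/3 - 2*x^2


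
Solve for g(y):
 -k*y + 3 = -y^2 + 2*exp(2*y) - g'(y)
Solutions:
 g(y) = C1 + k*y^2/2 - y^3/3 - 3*y + exp(2*y)


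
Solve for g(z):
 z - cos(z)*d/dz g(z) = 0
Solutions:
 g(z) = C1 + Integral(z/cos(z), z)


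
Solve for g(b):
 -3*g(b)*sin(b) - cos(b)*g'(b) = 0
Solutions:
 g(b) = C1*cos(b)^3


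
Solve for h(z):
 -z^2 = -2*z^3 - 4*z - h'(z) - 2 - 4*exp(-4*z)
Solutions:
 h(z) = C1 - z^4/2 + z^3/3 - 2*z^2 - 2*z + exp(-4*z)


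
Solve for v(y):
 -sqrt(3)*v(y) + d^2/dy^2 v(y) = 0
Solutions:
 v(y) = C1*exp(-3^(1/4)*y) + C2*exp(3^(1/4)*y)


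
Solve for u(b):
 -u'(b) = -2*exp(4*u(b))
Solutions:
 u(b) = log(-(-1/(C1 + 8*b))^(1/4))
 u(b) = log(-1/(C1 + 8*b))/4
 u(b) = log(-I*(-1/(C1 + 8*b))^(1/4))
 u(b) = log(I*(-1/(C1 + 8*b))^(1/4))


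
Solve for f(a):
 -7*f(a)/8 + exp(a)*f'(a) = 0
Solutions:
 f(a) = C1*exp(-7*exp(-a)/8)


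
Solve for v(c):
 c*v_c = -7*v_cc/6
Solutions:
 v(c) = C1 + C2*erf(sqrt(21)*c/7)


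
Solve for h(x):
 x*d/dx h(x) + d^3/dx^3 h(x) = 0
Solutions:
 h(x) = C1 + Integral(C2*airyai(-x) + C3*airybi(-x), x)


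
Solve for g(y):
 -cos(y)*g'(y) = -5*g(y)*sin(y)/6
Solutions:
 g(y) = C1/cos(y)^(5/6)


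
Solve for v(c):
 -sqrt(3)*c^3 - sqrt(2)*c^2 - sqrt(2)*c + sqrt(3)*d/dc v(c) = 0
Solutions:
 v(c) = C1 + c^4/4 + sqrt(6)*c^3/9 + sqrt(6)*c^2/6


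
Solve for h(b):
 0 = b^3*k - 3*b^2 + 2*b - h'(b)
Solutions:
 h(b) = C1 + b^4*k/4 - b^3 + b^2


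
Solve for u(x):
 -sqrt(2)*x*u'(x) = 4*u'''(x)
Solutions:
 u(x) = C1 + Integral(C2*airyai(-sqrt(2)*x/2) + C3*airybi(-sqrt(2)*x/2), x)


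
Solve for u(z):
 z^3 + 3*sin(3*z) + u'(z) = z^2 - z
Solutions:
 u(z) = C1 - z^4/4 + z^3/3 - z^2/2 + cos(3*z)


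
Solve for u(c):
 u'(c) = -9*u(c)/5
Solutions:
 u(c) = C1*exp(-9*c/5)


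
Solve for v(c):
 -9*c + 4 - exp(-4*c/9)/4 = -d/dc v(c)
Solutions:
 v(c) = C1 + 9*c^2/2 - 4*c - 9*exp(-4*c/9)/16


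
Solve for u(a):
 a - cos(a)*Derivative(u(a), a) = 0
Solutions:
 u(a) = C1 + Integral(a/cos(a), a)


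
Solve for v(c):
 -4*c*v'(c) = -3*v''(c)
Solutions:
 v(c) = C1 + C2*erfi(sqrt(6)*c/3)


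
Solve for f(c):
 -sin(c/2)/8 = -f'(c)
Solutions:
 f(c) = C1 - cos(c/2)/4


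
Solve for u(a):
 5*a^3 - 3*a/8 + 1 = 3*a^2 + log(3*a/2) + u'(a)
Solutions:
 u(a) = C1 + 5*a^4/4 - a^3 - 3*a^2/16 - a*log(a) + a*log(2/3) + 2*a


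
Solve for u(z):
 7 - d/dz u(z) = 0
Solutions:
 u(z) = C1 + 7*z


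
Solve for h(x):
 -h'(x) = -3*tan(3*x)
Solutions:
 h(x) = C1 - log(cos(3*x))


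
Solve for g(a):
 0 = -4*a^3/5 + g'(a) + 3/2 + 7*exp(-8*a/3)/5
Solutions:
 g(a) = C1 + a^4/5 - 3*a/2 + 21*exp(-8*a/3)/40


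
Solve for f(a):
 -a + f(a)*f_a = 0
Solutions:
 f(a) = -sqrt(C1 + a^2)
 f(a) = sqrt(C1 + a^2)


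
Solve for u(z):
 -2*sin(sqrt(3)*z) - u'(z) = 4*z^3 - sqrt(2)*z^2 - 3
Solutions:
 u(z) = C1 - z^4 + sqrt(2)*z^3/3 + 3*z + 2*sqrt(3)*cos(sqrt(3)*z)/3


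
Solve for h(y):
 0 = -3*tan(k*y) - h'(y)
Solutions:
 h(y) = C1 - 3*Piecewise((-log(cos(k*y))/k, Ne(k, 0)), (0, True))


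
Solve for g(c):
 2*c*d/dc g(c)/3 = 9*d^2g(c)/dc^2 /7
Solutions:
 g(c) = C1 + C2*erfi(sqrt(21)*c/9)


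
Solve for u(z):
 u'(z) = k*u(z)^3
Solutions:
 u(z) = -sqrt(2)*sqrt(-1/(C1 + k*z))/2
 u(z) = sqrt(2)*sqrt(-1/(C1 + k*z))/2


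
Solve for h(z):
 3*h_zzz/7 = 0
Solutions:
 h(z) = C1 + C2*z + C3*z^2


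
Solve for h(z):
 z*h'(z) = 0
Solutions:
 h(z) = C1


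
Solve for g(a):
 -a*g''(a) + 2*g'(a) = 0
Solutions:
 g(a) = C1 + C2*a^3


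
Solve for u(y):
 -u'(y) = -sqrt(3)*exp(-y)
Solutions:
 u(y) = C1 - sqrt(3)*exp(-y)


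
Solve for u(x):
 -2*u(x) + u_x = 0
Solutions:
 u(x) = C1*exp(2*x)


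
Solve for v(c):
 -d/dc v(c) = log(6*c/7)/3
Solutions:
 v(c) = C1 - c*log(c)/3 - c*log(6)/3 + c/3 + c*log(7)/3


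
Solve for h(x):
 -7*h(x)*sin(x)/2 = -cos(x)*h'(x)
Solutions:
 h(x) = C1/cos(x)^(7/2)


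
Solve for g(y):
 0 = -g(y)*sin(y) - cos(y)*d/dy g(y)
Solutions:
 g(y) = C1*cos(y)


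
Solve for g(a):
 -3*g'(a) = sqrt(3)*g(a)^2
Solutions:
 g(a) = 3/(C1 + sqrt(3)*a)


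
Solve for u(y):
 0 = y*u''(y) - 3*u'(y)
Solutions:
 u(y) = C1 + C2*y^4


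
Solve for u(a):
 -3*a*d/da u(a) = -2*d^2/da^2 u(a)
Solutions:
 u(a) = C1 + C2*erfi(sqrt(3)*a/2)


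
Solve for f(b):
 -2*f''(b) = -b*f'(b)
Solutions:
 f(b) = C1 + C2*erfi(b/2)


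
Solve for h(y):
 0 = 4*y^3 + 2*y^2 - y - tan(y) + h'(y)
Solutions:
 h(y) = C1 - y^4 - 2*y^3/3 + y^2/2 - log(cos(y))


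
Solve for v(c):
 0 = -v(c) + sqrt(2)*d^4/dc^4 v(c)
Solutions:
 v(c) = C1*exp(-2^(7/8)*c/2) + C2*exp(2^(7/8)*c/2) + C3*sin(2^(7/8)*c/2) + C4*cos(2^(7/8)*c/2)


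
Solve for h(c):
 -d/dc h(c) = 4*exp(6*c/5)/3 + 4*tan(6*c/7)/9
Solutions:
 h(c) = C1 - 10*exp(6*c/5)/9 + 14*log(cos(6*c/7))/27


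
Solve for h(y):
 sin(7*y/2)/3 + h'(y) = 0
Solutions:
 h(y) = C1 + 2*cos(7*y/2)/21


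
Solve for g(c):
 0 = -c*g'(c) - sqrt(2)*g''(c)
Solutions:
 g(c) = C1 + C2*erf(2^(1/4)*c/2)


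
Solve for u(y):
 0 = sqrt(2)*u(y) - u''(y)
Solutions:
 u(y) = C1*exp(-2^(1/4)*y) + C2*exp(2^(1/4)*y)


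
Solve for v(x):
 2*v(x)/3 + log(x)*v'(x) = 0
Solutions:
 v(x) = C1*exp(-2*li(x)/3)


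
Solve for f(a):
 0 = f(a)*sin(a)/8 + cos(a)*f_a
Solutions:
 f(a) = C1*cos(a)^(1/8)


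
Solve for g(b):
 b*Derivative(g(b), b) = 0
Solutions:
 g(b) = C1


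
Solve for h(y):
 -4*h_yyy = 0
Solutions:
 h(y) = C1 + C2*y + C3*y^2


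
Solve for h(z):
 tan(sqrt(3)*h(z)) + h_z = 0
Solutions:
 h(z) = sqrt(3)*(pi - asin(C1*exp(-sqrt(3)*z)))/3
 h(z) = sqrt(3)*asin(C1*exp(-sqrt(3)*z))/3


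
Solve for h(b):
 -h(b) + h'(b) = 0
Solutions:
 h(b) = C1*exp(b)


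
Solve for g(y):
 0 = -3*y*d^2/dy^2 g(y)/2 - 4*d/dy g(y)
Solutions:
 g(y) = C1 + C2/y^(5/3)


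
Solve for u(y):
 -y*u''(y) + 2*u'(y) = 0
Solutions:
 u(y) = C1 + C2*y^3


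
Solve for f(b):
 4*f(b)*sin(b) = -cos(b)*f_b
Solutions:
 f(b) = C1*cos(b)^4


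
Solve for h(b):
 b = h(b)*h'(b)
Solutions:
 h(b) = -sqrt(C1 + b^2)
 h(b) = sqrt(C1 + b^2)


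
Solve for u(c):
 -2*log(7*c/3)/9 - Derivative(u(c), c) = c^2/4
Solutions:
 u(c) = C1 - c^3/12 - 2*c*log(c)/9 - 2*c*log(7)/9 + 2*c/9 + 2*c*log(3)/9


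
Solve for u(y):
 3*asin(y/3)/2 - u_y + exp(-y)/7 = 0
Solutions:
 u(y) = C1 + 3*y*asin(y/3)/2 + 3*sqrt(9 - y^2)/2 - exp(-y)/7


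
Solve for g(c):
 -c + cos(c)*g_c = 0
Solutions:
 g(c) = C1 + Integral(c/cos(c), c)


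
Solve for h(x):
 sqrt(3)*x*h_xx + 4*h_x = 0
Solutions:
 h(x) = C1 + C2*x^(1 - 4*sqrt(3)/3)


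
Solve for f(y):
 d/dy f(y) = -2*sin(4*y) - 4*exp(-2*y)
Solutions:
 f(y) = C1 + cos(4*y)/2 + 2*exp(-2*y)


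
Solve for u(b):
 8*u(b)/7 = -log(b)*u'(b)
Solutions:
 u(b) = C1*exp(-8*li(b)/7)


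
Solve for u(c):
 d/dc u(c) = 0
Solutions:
 u(c) = C1


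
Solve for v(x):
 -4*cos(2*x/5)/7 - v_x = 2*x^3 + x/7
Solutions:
 v(x) = C1 - x^4/2 - x^2/14 - 10*sin(2*x/5)/7


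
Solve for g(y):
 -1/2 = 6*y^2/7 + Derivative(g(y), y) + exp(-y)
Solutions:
 g(y) = C1 - 2*y^3/7 - y/2 + exp(-y)


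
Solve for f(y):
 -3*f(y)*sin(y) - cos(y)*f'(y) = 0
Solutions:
 f(y) = C1*cos(y)^3


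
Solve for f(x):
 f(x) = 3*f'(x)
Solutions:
 f(x) = C1*exp(x/3)


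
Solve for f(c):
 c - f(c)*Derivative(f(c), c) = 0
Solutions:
 f(c) = -sqrt(C1 + c^2)
 f(c) = sqrt(C1 + c^2)


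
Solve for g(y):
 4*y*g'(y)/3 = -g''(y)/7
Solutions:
 g(y) = C1 + C2*erf(sqrt(42)*y/3)


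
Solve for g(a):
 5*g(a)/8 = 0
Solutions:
 g(a) = 0


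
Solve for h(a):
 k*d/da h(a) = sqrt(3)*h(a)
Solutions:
 h(a) = C1*exp(sqrt(3)*a/k)


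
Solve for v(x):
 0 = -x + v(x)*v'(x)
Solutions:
 v(x) = -sqrt(C1 + x^2)
 v(x) = sqrt(C1 + x^2)


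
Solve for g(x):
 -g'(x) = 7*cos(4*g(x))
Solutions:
 g(x) = -asin((C1 + exp(56*x))/(C1 - exp(56*x)))/4 + pi/4
 g(x) = asin((C1 + exp(56*x))/(C1 - exp(56*x)))/4


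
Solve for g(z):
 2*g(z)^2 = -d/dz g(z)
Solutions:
 g(z) = 1/(C1 + 2*z)


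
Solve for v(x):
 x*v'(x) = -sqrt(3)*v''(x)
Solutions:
 v(x) = C1 + C2*erf(sqrt(2)*3^(3/4)*x/6)


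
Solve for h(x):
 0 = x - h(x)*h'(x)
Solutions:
 h(x) = -sqrt(C1 + x^2)
 h(x) = sqrt(C1 + x^2)


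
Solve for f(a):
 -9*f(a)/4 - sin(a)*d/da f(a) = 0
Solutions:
 f(a) = C1*(cos(a) + 1)^(9/8)/(cos(a) - 1)^(9/8)


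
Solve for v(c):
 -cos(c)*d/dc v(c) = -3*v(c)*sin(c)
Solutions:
 v(c) = C1/cos(c)^3


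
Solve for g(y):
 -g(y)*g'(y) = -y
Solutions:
 g(y) = -sqrt(C1 + y^2)
 g(y) = sqrt(C1 + y^2)


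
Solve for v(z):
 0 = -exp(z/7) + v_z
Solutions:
 v(z) = C1 + 7*exp(z/7)


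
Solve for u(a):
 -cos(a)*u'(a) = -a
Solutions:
 u(a) = C1 + Integral(a/cos(a), a)


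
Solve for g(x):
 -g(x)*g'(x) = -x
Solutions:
 g(x) = -sqrt(C1 + x^2)
 g(x) = sqrt(C1 + x^2)


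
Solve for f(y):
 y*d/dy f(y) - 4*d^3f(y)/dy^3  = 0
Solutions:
 f(y) = C1 + Integral(C2*airyai(2^(1/3)*y/2) + C3*airybi(2^(1/3)*y/2), y)


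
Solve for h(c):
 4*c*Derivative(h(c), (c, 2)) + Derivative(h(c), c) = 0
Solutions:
 h(c) = C1 + C2*c^(3/4)


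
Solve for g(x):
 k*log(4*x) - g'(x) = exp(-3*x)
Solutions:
 g(x) = C1 + k*x*log(x) + k*x*(-1 + 2*log(2)) + exp(-3*x)/3


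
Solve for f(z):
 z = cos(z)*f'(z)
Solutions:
 f(z) = C1 + Integral(z/cos(z), z)


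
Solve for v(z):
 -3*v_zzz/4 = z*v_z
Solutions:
 v(z) = C1 + Integral(C2*airyai(-6^(2/3)*z/3) + C3*airybi(-6^(2/3)*z/3), z)


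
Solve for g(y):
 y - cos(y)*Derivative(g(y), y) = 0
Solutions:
 g(y) = C1 + Integral(y/cos(y), y)


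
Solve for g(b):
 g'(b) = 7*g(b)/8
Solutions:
 g(b) = C1*exp(7*b/8)


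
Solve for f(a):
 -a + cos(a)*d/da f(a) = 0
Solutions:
 f(a) = C1 + Integral(a/cos(a), a)


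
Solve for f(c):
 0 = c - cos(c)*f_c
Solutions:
 f(c) = C1 + Integral(c/cos(c), c)


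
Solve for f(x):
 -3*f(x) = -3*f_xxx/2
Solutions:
 f(x) = C3*exp(2^(1/3)*x) + (C1*sin(2^(1/3)*sqrt(3)*x/2) + C2*cos(2^(1/3)*sqrt(3)*x/2))*exp(-2^(1/3)*x/2)


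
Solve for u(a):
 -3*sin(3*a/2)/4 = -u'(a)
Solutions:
 u(a) = C1 - cos(3*a/2)/2


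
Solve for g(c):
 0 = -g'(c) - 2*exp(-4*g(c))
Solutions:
 g(c) = log(-I*(C1 - 8*c)^(1/4))
 g(c) = log(I*(C1 - 8*c)^(1/4))
 g(c) = log(-(C1 - 8*c)^(1/4))
 g(c) = log(C1 - 8*c)/4


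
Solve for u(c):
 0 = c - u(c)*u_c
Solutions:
 u(c) = -sqrt(C1 + c^2)
 u(c) = sqrt(C1 + c^2)


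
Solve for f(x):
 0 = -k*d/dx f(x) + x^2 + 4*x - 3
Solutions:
 f(x) = C1 + x^3/(3*k) + 2*x^2/k - 3*x/k


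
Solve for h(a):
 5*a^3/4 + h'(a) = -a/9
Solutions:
 h(a) = C1 - 5*a^4/16 - a^2/18


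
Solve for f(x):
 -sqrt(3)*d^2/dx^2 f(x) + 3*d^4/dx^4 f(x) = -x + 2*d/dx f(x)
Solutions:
 f(x) = C1 + C2*exp(-x*(sqrt(3)/(sqrt(3)*sqrt(27 - sqrt(3)) + 9)^(1/3) + (sqrt(3)*sqrt(27 - sqrt(3)) + 9)^(1/3))/6)*sin(x*(-sqrt(3)*(sqrt(3)*sqrt(27 - sqrt(3)) + 9)^(1/3) + 3/(sqrt(3)*sqrt(27 - sqrt(3)) + 9)^(1/3))/6) + C3*exp(-x*(sqrt(3)/(sqrt(3)*sqrt(27 - sqrt(3)) + 9)^(1/3) + (sqrt(3)*sqrt(27 - sqrt(3)) + 9)^(1/3))/6)*cos(x*(-sqrt(3)*(sqrt(3)*sqrt(27 - sqrt(3)) + 9)^(1/3) + 3/(sqrt(3)*sqrt(27 - sqrt(3)) + 9)^(1/3))/6) + C4*exp(x*(sqrt(3)/(sqrt(3)*sqrt(27 - sqrt(3)) + 9)^(1/3) + (sqrt(3)*sqrt(27 - sqrt(3)) + 9)^(1/3))/3) + x^2/4 - sqrt(3)*x/4


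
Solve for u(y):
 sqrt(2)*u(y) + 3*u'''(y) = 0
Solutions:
 u(y) = C3*exp(-2^(1/6)*3^(2/3)*y/3) + (C1*sin(6^(1/6)*y/2) + C2*cos(6^(1/6)*y/2))*exp(2^(1/6)*3^(2/3)*y/6)


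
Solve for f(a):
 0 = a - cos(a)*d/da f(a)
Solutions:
 f(a) = C1 + Integral(a/cos(a), a)


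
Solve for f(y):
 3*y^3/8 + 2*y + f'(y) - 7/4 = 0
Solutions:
 f(y) = C1 - 3*y^4/32 - y^2 + 7*y/4


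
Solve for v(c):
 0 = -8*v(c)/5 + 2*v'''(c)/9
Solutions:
 v(c) = C3*exp(30^(2/3)*c/5) + (C1*sin(3*10^(2/3)*3^(1/6)*c/10) + C2*cos(3*10^(2/3)*3^(1/6)*c/10))*exp(-30^(2/3)*c/10)


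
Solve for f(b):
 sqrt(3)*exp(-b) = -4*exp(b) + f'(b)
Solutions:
 f(b) = C1 + 4*exp(b) - sqrt(3)*exp(-b)


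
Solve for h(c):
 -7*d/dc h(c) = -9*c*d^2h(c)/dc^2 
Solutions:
 h(c) = C1 + C2*c^(16/9)


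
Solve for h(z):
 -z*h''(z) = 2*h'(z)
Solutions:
 h(z) = C1 + C2/z


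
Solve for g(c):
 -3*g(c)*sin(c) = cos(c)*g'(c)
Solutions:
 g(c) = C1*cos(c)^3


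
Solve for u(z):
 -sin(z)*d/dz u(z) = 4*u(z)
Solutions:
 u(z) = C1*(cos(z)^2 + 2*cos(z) + 1)/(cos(z)^2 - 2*cos(z) + 1)


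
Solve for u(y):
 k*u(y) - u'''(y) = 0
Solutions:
 u(y) = C1*exp(k^(1/3)*y) + C2*exp(k^(1/3)*y*(-1 + sqrt(3)*I)/2) + C3*exp(-k^(1/3)*y*(1 + sqrt(3)*I)/2)


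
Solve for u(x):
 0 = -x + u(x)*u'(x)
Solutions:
 u(x) = -sqrt(C1 + x^2)
 u(x) = sqrt(C1 + x^2)


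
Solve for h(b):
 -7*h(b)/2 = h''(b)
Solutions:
 h(b) = C1*sin(sqrt(14)*b/2) + C2*cos(sqrt(14)*b/2)


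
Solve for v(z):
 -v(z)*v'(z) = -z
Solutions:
 v(z) = -sqrt(C1 + z^2)
 v(z) = sqrt(C1 + z^2)


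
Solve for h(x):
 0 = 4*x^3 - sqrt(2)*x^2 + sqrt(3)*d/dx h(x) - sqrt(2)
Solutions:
 h(x) = C1 - sqrt(3)*x^4/3 + sqrt(6)*x^3/9 + sqrt(6)*x/3


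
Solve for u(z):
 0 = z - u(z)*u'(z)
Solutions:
 u(z) = -sqrt(C1 + z^2)
 u(z) = sqrt(C1 + z^2)


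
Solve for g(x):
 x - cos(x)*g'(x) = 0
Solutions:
 g(x) = C1 + Integral(x/cos(x), x)


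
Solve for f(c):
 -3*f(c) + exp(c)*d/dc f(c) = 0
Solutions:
 f(c) = C1*exp(-3*exp(-c))


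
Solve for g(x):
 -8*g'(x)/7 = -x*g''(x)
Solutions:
 g(x) = C1 + C2*x^(15/7)


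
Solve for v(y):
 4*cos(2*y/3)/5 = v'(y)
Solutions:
 v(y) = C1 + 6*sin(2*y/3)/5


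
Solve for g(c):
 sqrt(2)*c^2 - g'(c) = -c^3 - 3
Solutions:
 g(c) = C1 + c^4/4 + sqrt(2)*c^3/3 + 3*c


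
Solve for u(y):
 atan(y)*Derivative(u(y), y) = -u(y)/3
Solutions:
 u(y) = C1*exp(-Integral(1/atan(y), y)/3)


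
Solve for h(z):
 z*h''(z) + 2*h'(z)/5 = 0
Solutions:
 h(z) = C1 + C2*z^(3/5)


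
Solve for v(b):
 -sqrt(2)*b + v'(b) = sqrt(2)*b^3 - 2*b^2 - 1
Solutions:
 v(b) = C1 + sqrt(2)*b^4/4 - 2*b^3/3 + sqrt(2)*b^2/2 - b


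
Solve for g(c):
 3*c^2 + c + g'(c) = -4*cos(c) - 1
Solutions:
 g(c) = C1 - c^3 - c^2/2 - c - 4*sin(c)


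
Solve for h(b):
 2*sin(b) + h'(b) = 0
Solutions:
 h(b) = C1 + 2*cos(b)


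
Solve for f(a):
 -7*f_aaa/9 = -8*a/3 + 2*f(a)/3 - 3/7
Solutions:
 f(a) = C3*exp(-6^(1/3)*7^(2/3)*a/7) + 4*a + (C1*sin(2^(1/3)*3^(5/6)*7^(2/3)*a/14) + C2*cos(2^(1/3)*3^(5/6)*7^(2/3)*a/14))*exp(6^(1/3)*7^(2/3)*a/14) + 9/14


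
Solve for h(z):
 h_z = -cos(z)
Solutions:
 h(z) = C1 - sin(z)


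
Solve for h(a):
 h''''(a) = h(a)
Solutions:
 h(a) = C1*exp(-a) + C2*exp(a) + C3*sin(a) + C4*cos(a)


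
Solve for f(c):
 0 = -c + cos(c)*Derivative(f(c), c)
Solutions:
 f(c) = C1 + Integral(c/cos(c), c)


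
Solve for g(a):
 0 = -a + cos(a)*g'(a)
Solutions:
 g(a) = C1 + Integral(a/cos(a), a)


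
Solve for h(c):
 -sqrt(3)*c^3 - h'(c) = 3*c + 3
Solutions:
 h(c) = C1 - sqrt(3)*c^4/4 - 3*c^2/2 - 3*c


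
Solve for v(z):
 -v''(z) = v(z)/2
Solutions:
 v(z) = C1*sin(sqrt(2)*z/2) + C2*cos(sqrt(2)*z/2)


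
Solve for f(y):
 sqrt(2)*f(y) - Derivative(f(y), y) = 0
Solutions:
 f(y) = C1*exp(sqrt(2)*y)


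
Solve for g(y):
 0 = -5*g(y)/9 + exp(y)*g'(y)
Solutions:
 g(y) = C1*exp(-5*exp(-y)/9)


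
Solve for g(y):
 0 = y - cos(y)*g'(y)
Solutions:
 g(y) = C1 + Integral(y/cos(y), y)


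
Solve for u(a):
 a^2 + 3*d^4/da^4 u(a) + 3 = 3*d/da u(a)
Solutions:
 u(a) = C1 + C4*exp(a) + a^3/9 + a + (C2*sin(sqrt(3)*a/2) + C3*cos(sqrt(3)*a/2))*exp(-a/2)


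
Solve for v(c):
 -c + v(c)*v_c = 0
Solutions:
 v(c) = -sqrt(C1 + c^2)
 v(c) = sqrt(C1 + c^2)


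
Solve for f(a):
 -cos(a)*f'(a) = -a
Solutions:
 f(a) = C1 + Integral(a/cos(a), a)


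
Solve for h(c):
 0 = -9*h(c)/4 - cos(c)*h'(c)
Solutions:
 h(c) = C1*(sin(c) - 1)^(9/8)/(sin(c) + 1)^(9/8)


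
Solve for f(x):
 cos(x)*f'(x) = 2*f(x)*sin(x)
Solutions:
 f(x) = C1/cos(x)^2


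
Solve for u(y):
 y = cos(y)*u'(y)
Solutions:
 u(y) = C1 + Integral(y/cos(y), y)


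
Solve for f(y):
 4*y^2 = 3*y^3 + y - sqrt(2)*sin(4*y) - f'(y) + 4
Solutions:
 f(y) = C1 + 3*y^4/4 - 4*y^3/3 + y^2/2 + 4*y + sqrt(2)*cos(4*y)/4


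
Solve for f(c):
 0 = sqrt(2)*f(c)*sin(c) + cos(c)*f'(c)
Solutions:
 f(c) = C1*cos(c)^(sqrt(2))


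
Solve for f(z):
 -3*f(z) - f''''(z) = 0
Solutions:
 f(z) = (C1*sin(sqrt(2)*3^(1/4)*z/2) + C2*cos(sqrt(2)*3^(1/4)*z/2))*exp(-sqrt(2)*3^(1/4)*z/2) + (C3*sin(sqrt(2)*3^(1/4)*z/2) + C4*cos(sqrt(2)*3^(1/4)*z/2))*exp(sqrt(2)*3^(1/4)*z/2)


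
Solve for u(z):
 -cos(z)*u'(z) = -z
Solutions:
 u(z) = C1 + Integral(z/cos(z), z)


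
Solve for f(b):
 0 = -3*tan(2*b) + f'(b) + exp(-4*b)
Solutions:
 f(b) = C1 + 3*log(tan(2*b)^2 + 1)/4 + exp(-4*b)/4


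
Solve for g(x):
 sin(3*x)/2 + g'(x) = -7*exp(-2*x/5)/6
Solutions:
 g(x) = C1 + cos(3*x)/6 + 35*exp(-2*x/5)/12


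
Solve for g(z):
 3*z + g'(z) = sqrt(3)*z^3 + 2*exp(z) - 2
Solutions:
 g(z) = C1 + sqrt(3)*z^4/4 - 3*z^2/2 - 2*z + 2*exp(z)


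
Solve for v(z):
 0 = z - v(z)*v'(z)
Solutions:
 v(z) = -sqrt(C1 + z^2)
 v(z) = sqrt(C1 + z^2)


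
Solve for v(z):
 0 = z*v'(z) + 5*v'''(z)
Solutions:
 v(z) = C1 + Integral(C2*airyai(-5^(2/3)*z/5) + C3*airybi(-5^(2/3)*z/5), z)


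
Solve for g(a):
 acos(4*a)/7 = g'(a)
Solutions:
 g(a) = C1 + a*acos(4*a)/7 - sqrt(1 - 16*a^2)/28


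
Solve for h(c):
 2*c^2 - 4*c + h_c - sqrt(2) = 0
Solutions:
 h(c) = C1 - 2*c^3/3 + 2*c^2 + sqrt(2)*c


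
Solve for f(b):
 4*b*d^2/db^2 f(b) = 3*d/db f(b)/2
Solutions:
 f(b) = C1 + C2*b^(11/8)


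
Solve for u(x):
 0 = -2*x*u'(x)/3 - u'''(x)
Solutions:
 u(x) = C1 + Integral(C2*airyai(-2^(1/3)*3^(2/3)*x/3) + C3*airybi(-2^(1/3)*3^(2/3)*x/3), x)


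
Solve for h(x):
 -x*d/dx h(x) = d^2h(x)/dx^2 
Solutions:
 h(x) = C1 + C2*erf(sqrt(2)*x/2)


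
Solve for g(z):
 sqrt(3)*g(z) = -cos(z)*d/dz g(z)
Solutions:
 g(z) = C1*(sin(z) - 1)^(sqrt(3)/2)/(sin(z) + 1)^(sqrt(3)/2)


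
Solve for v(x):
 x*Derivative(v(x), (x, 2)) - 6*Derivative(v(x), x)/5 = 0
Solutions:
 v(x) = C1 + C2*x^(11/5)


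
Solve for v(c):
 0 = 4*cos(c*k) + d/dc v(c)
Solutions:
 v(c) = C1 - 4*sin(c*k)/k


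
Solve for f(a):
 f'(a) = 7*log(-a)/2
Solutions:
 f(a) = C1 + 7*a*log(-a)/2 - 7*a/2


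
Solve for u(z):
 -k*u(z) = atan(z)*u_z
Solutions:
 u(z) = C1*exp(-k*Integral(1/atan(z), z))


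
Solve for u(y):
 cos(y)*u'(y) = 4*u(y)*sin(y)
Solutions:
 u(y) = C1/cos(y)^4


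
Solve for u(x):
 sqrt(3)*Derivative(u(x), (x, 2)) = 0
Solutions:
 u(x) = C1 + C2*x


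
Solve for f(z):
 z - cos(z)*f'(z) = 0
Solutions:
 f(z) = C1 + Integral(z/cos(z), z)


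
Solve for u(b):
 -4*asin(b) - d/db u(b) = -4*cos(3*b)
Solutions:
 u(b) = C1 - 4*b*asin(b) - 4*sqrt(1 - b^2) + 4*sin(3*b)/3


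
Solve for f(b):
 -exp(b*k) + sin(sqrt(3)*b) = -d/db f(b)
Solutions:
 f(b) = C1 + sqrt(3)*cos(sqrt(3)*b)/3 + exp(b*k)/k
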